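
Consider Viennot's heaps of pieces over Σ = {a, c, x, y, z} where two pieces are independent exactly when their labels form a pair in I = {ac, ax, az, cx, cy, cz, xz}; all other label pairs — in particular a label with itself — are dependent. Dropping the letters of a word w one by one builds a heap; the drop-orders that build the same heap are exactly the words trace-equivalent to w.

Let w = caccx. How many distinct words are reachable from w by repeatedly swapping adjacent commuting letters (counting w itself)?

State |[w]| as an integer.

20

#0=c has no predecessor
#1=a has no predecessor
#2=c depends on [0:c]
#3=c depends on [2:c]
#4=x has no predecessor
sources: [0:c, 1:a, 4:x]
N(rest) = Σ N(rest − s) over sources s of rest; N(one piece) = 1:
  size 1 → [1]=1  [3]=1  [4]=1
  size 2 → [1,3]=2  [1,4]=2  [2,3]=1  [3,4]=2
  size 3 → [0,2,3]=1  [1,2,3]=3  [1,3,4]=6  [2,3,4]=3
  first=0(c) contributes 12
  first=1(a) contributes 4
  first=4(x) contributes 4
|[w]| = 20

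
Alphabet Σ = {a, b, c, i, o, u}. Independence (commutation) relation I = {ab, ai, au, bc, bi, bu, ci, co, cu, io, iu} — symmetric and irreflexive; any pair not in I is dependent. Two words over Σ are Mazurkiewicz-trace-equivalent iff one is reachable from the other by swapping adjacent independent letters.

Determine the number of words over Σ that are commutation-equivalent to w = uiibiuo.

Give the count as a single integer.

#0=u has no predecessor
#1=i has no predecessor
#2=i depends on [1:i]
#3=b has no predecessor
#4=i depends on [2:i]
#5=u depends on [0:u]
#6=o depends on [3:b, 5:u]
sources: [0:u, 1:i, 3:b]
N(rest) = Σ N(rest − s) over sources s of rest; N(one piece) = 1:
  size 1 → [4]=1  [6]=1
  size 2 → [2,4]=1  [3,6]=1  [4,6]=2  [5,6]=1
  size 3 → [0,5,6]=1  [1,2,4]=1  [2,4,6]=3  [3,4,6]=3  [3,5,6]=2  [4,5,6]=3
  size 4 → [0,3,5,6]=3  [0,4,5,6]=4  [1,2,4,6]=4  [2,3,4,6]=6  [2,4,5,6]=6  [3,4,5,6]=8
  size 5 → [0,2,4,5,6]=10  [0,3,4,5,6]=15  [1,2,3,4,6]=10  [1,2,4,5,6]=10  [2,3,4,5,6]=20
  first=0(u) contributes 40
  first=1(i) contributes 45
  first=3(b) contributes 20
|[w]| = 105

105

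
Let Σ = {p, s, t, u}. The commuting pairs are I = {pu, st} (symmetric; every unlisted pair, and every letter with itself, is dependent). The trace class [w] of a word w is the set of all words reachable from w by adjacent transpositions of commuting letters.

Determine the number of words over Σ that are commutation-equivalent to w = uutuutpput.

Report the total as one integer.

3

piece 0:u — minimal
piece 1:u rests on {0:u}
piece 2:t rests on {1:u}
piece 3:u rests on {2:t}
piece 4:u rests on {3:u}
piece 5:t rests on {4:u}
piece 6:p rests on {5:t}
piece 7:p rests on {6:p}
piece 8:u rests on {5:t}
piece 9:t rests on {7:p, 8:u}
minimal pieces: {0:u}
ways to finish when only these pieces remain (= sum over removing one remaining piece with nothing left below it):
  1 left: {9}→1
  2 left: {7,9}→1  {8,9}→1
  3 left: {6,7,9}→1  {7,8,9}→2
  4 left: {6,7,8,9}→3
  5 left: {5,6,7,8,9}→3
  6 left: {4,5,6,7,8,9}→3
  7 left: {3,4,5,6,7,8,9}→3
  8 left: {2,3,4,5,6,7,8,9}→3
  placing 0:u first → 3 extensions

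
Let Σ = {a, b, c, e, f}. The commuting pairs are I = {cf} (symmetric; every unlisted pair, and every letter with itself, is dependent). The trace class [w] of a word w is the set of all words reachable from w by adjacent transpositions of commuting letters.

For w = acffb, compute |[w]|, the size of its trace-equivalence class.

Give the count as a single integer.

3

drop 0:a onto floor
drop 1:c onto {0:a}
drop 2:f onto {0:a}
drop 3:f onto {2:f}
drop 4:b onto {1:c, 3:f}
ground layer = {0:a}
drop-orders for the pieces not yet dropped (sum over which currently-grounded one goes next):
  1 to go: {4} 1
  2 to go: {1,4} 1  {3,4} 1
  3 to go: {1,3,4} 2  {2,3,4} 1
  if 0:a drops first: 3 orders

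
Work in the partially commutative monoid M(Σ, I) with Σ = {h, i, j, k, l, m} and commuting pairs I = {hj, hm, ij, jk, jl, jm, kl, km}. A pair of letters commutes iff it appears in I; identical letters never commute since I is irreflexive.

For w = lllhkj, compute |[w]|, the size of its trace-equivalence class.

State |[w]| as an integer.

6

#0=l has no predecessor
#1=l depends on [0:l]
#2=l depends on [1:l]
#3=h depends on [2:l]
#4=k depends on [3:h]
#5=j has no predecessor
sources: [0:l, 5:j]
N(rest) = Σ N(rest − s) over sources s of rest; N(one piece) = 1:
  size 1 → [4]=1  [5]=1
  size 2 → [3,4]=1  [4,5]=2
  size 3 → [2,3,4]=1  [3,4,5]=3
  size 4 → [1,2,3,4]=1  [2,3,4,5]=4
  first=0(l) contributes 5
  first=5(j) contributes 1
|[w]| = 6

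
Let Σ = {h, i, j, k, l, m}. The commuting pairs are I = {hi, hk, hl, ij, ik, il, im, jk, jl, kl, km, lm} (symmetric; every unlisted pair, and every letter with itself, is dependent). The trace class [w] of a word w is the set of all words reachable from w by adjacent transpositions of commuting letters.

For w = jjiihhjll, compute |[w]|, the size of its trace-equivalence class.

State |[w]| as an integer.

756

drop 0:j onto floor
drop 1:j onto {0:j}
drop 2:i onto floor
drop 3:i onto {2:i}
drop 4:h onto {1:j}
drop 5:h onto {4:h}
drop 6:j onto {5:h}
drop 7:l onto floor
drop 8:l onto {7:l}
ground layer = {0:j, 2:i, 7:l}
drop-orders for the pieces not yet dropped (sum over which currently-grounded one goes next):
  1 to go: {3} 1  {6} 1  {8} 1
  2 to go: {2,3} 1  {3,6} 2  {3,8} 2  {5,6} 1  {6,8} 2  {7,8} 1
  3 to go: {2,3,6} 3  {2,3,8} 3  {3,5,6} 3  {3,6,8} 6  {3,7,8} 3  {4,5,6} 1  {5,6,8} 3  {6,7,8} 3
  4 to go: {1,4,5,6} 1  {2,3,5,6} 6  {2,3,6,8} 12  {2,3,7,8} 6  {3,4,5,6} 4  {3,5,6,8} 12  {3,6,7,8} 12  {4,5,6,8} 4  {5,6,7,8} 6
  5 to go: {0,1,4,5,6} 1  {1,3,4,5,6} 5  {1,4,5,6,8} 5  {2,3,4,5,6} 10  {2,3,5,6,8} 30  {2,3,6,7,8} 30  {3,4,5,6,8} 20  {3,5,6,7,8} 30  {4,5,6,7,8} 10
  6 to go: {0,1,3,4,5,6} 6  {0,1,4,5,6,8} 6  {1,2,3,4,5,6} 15  {1,3,4,5,6,8} 30  {1,4,5,6,7,8} 15  {2,3,4,5,6,8} 60  {2,3,5,6,7,8} 90  {3,4,5,6,7,8} 60
  7 to go: {0,1,2,3,4,5,6} 21  {0,1,3,4,5,6,8} 42  {0,1,4,5,6,7,8} 21  {1,2,3,4,5,6,8} 105  {1,3,4,5,6,7,8} 105  {2,3,4,5,6,7,8} 210
  if 0:j drops first: 420 orders
  if 2:i drops first: 168 orders
  if 7:l drops first: 168 orders
heap linearizations: 756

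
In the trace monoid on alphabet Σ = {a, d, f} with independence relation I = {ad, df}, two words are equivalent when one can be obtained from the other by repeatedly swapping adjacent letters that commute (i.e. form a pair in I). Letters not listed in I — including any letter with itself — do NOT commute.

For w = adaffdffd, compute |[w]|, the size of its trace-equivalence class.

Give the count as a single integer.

84

piece 0:a — minimal
piece 1:d — minimal
piece 2:a rests on {0:a}
piece 3:f rests on {2:a}
piece 4:f rests on {3:f}
piece 5:d rests on {1:d}
piece 6:f rests on {4:f}
piece 7:f rests on {6:f}
piece 8:d rests on {5:d}
minimal pieces: {0:a, 1:d}
ways to finish when only these pieces remain (= sum over removing one remaining piece with nothing left below it):
  1 left: {7}→1  {8}→1
  2 left: {5,8}→1  {6,7}→1  {7,8}→2
  3 left: {1,5,8}→1  {4,6,7}→1  {5,7,8}→3  {6,7,8}→3
  4 left: {1,5,7,8}→4  {3,4,6,7}→1  {4,6,7,8}→4  {5,6,7,8}→6
  5 left: {1,5,6,7,8}→10  {2,3,4,6,7}→1  {3,4,6,7,8}→5  {4,5,6,7,8}→10
  6 left: {0,2,3,4,6,7}→1  {1,4,5,6,7,8}→20  {2,3,4,6,7,8}→6  {3,4,5,6,7,8}→15
  7 left: {0,2,3,4,6,7,8}→7  {1,3,4,5,6,7,8}→35  {2,3,4,5,6,7,8}→21
  placing 0:a first → 56 extensions
  placing 1:d first → 28 extensions
total linear extensions = 84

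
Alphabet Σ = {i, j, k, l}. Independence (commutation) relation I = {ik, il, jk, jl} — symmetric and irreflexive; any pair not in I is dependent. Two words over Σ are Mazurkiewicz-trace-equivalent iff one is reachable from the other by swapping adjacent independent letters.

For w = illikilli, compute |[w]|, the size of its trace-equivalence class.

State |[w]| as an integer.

126

0(i) covers ∅
1(l) covers ∅
2(l) covers 1:l
3(i) covers 0:i
4(k) covers 2:l
5(i) covers 3:i
6(l) covers 4:k
7(l) covers 6:l
8(i) covers 5:i
floor of heap: 0:i, 1:l
completions by unplaced set U, small U first (add the entries for U minus each lowest piece of U):
  |U|=1: {7}:1  {8}:1
  |U|=2: {5,8}:1  {6,7}:1  {7,8}:2
  |U|=3: {3,5,8}:1  {4,6,7}:1  {5,7,8}:3  {6,7,8}:3
  |U|=4: {0,3,5,8}:1  {2,4,6,7}:1  {3,5,7,8}:4  {4,6,7,8}:4  {5,6,7,8}:6
  |U|=5: {0,3,5,7,8}:5  {1,2,4,6,7}:1  {2,4,6,7,8}:5  {3,5,6,7,8}:10  {4,5,6,7,8}:10
  |U|=6: {0,3,5,6,7,8}:15  {1,2,4,6,7,8}:6  {2,4,5,6,7,8}:15  {3,4,5,6,7,8}:20
  |U|=7: {0,3,4,5,6,7,8}:35  {1,2,4,5,6,7,8}:21  {2,3,4,5,6,7,8}:35
  start at 0(i): 56
  start at 1(l): 70
sum over floor = 126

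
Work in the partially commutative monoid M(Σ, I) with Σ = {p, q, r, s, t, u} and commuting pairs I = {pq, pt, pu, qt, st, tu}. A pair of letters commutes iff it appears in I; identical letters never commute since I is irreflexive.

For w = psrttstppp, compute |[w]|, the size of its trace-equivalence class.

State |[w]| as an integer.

piece 0:p — minimal
piece 1:s rests on {0:p}
piece 2:r rests on {1:s}
piece 3:t rests on {2:r}
piece 4:t rests on {3:t}
piece 5:s rests on {2:r}
piece 6:t rests on {4:t}
piece 7:p rests on {5:s}
piece 8:p rests on {7:p}
piece 9:p rests on {8:p}
minimal pieces: {0:p}
ways to finish when only these pieces remain (= sum over removing one remaining piece with nothing left below it):
  1 left: {6}→1  {9}→1
  2 left: {4,6}→1  {6,9}→2  {8,9}→1
  3 left: {3,4,6}→1  {4,6,9}→3  {6,8,9}→3  {7,8,9}→1
  4 left: {3,4,6,9}→4  {4,6,8,9}→6  {5,7,8,9}→1  {6,7,8,9}→4
  5 left: {3,4,6,8,9}→10  {4,6,7,8,9}→10  {5,6,7,8,9}→5
  6 left: {3,4,6,7,8,9}→20  {4,5,6,7,8,9}→15
  7 left: {3,4,5,6,7,8,9}→35
  8 left: {2,3,4,5,6,7,8,9}→35
  placing 0:p first → 35 extensions

35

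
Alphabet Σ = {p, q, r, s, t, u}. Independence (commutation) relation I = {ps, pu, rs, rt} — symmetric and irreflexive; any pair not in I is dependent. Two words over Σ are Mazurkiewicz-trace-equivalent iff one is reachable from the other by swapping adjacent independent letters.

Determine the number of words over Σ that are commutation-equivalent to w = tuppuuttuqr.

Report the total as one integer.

drop 0:t onto floor
drop 1:u onto {0:t}
drop 2:p onto {0:t}
drop 3:p onto {2:p}
drop 4:u onto {1:u}
drop 5:u onto {4:u}
drop 6:t onto {3:p, 5:u}
drop 7:t onto {6:t}
drop 8:u onto {7:t}
drop 9:q onto {8:u}
drop 10:r onto {9:q}
ground layer = {0:t}
drop-orders for the pieces not yet dropped (sum over which currently-grounded one goes next):
  1 to go: {10} 1
  2 to go: {9,10} 1
  3 to go: {8,9,10} 1
  4 to go: {7,8,9,10} 1
  5 to go: {6,7,8,9,10} 1
  6 to go: {3,6,7,8,9,10} 1  {5,6,7,8,9,10} 1
  7 to go: {2,3,6,7,8,9,10} 1  {3,5,6,7,8,9,10} 2  {4,5,6,7,8,9,10} 1
  8 to go: {1,4,5,6,7,8,9,10} 1  {2,3,5,6,7,8,9,10} 3  {3,4,5,6,7,8,9,10} 3
  9 to go: {1,3,4,5,6,7,8,9,10} 4  {2,3,4,5,6,7,8,9,10} 6
  if 0:t drops first: 10 orders

10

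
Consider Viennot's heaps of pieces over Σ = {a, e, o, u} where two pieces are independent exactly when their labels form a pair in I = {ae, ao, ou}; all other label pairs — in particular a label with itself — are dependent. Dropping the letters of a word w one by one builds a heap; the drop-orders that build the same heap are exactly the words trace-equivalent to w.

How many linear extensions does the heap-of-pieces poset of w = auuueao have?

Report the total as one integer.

3

drop 0:a onto floor
drop 1:u onto {0:a}
drop 2:u onto {1:u}
drop 3:u onto {2:u}
drop 4:e onto {3:u}
drop 5:a onto {3:u}
drop 6:o onto {4:e}
ground layer = {0:a}
drop-orders for the pieces not yet dropped (sum over which currently-grounded one goes next):
  1 to go: {5} 1  {6} 1
  2 to go: {4,6} 1  {5,6} 2
  3 to go: {4,5,6} 3
  4 to go: {3,4,5,6} 3
  5 to go: {2,3,4,5,6} 3
  if 0:a drops first: 3 orders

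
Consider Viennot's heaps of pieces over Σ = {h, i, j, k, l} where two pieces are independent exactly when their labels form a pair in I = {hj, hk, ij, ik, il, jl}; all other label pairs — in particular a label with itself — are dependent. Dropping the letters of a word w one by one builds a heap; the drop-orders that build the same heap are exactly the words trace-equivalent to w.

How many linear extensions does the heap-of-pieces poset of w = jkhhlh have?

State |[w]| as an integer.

6

#0=j has no predecessor
#1=k depends on [0:j]
#2=h has no predecessor
#3=h depends on [2:h]
#4=l depends on [1:k, 3:h]
#5=h depends on [4:l]
sources: [0:j, 2:h]
N(rest) = Σ N(rest − s) over sources s of rest; N(one piece) = 1:
  size 1 → [5]=1
  size 2 → [4,5]=1
  size 3 → [1,4,5]=1  [3,4,5]=1
  size 4 → [0,1,4,5]=1  [1,3,4,5]=2  [2,3,4,5]=1
  first=0(j) contributes 3
  first=2(h) contributes 3
|[w]| = 6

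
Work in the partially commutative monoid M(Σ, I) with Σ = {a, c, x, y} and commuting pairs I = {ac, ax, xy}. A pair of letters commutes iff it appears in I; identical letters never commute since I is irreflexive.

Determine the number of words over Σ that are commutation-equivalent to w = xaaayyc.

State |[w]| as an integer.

6

#0=x has no predecessor
#1=a has no predecessor
#2=a depends on [1:a]
#3=a depends on [2:a]
#4=y depends on [3:a]
#5=y depends on [4:y]
#6=c depends on [0:x, 5:y]
sources: [0:x, 1:a]
N(rest) = Σ N(rest − s) over sources s of rest; N(one piece) = 1:
  size 1 → [6]=1
  size 2 → [0,6]=1  [5,6]=1
  size 3 → [0,5,6]=2  [4,5,6]=1
  size 4 → [0,4,5,6]=3  [3,4,5,6]=1
  size 5 → [0,3,4,5,6]=4  [2,3,4,5,6]=1
  first=0(x) contributes 1
  first=1(a) contributes 5
|[w]| = 6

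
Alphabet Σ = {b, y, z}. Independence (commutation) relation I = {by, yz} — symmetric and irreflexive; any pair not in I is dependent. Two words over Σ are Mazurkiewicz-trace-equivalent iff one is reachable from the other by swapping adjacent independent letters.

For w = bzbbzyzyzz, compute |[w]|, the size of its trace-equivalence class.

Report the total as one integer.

piece 0:b — minimal
piece 1:z rests on {0:b}
piece 2:b rests on {1:z}
piece 3:b rests on {2:b}
piece 4:z rests on {3:b}
piece 5:y — minimal
piece 6:z rests on {4:z}
piece 7:y rests on {5:y}
piece 8:z rests on {6:z}
piece 9:z rests on {8:z}
minimal pieces: {0:b, 5:y}
ways to finish when only these pieces remain (= sum over removing one remaining piece with nothing left below it):
  1 left: {7}→1  {9}→1
  2 left: {5,7}→1  {7,9}→2  {8,9}→1
  3 left: {5,7,9}→3  {6,8,9}→1  {7,8,9}→3
  4 left: {4,6,8,9}→1  {5,7,8,9}→6  {6,7,8,9}→4
  5 left: {3,4,6,8,9}→1  {4,6,7,8,9}→5  {5,6,7,8,9}→10
  6 left: {2,3,4,6,8,9}→1  {3,4,6,7,8,9}→6  {4,5,6,7,8,9}→15
  7 left: {1,2,3,4,6,8,9}→1  {2,3,4,6,7,8,9}→7  {3,4,5,6,7,8,9}→21
  8 left: {0,1,2,3,4,6,8,9}→1  {1,2,3,4,6,7,8,9}→8  {2,3,4,5,6,7,8,9}→28
  placing 0:b first → 36 extensions
  placing 5:y first → 9 extensions
total linear extensions = 45

45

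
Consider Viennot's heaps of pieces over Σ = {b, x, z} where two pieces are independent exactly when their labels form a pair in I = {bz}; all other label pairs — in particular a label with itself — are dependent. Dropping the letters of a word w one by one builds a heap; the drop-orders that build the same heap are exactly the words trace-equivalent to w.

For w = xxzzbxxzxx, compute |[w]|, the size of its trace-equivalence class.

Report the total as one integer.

#0=x has no predecessor
#1=x depends on [0:x]
#2=z depends on [1:x]
#3=z depends on [2:z]
#4=b depends on [1:x]
#5=x depends on [3:z, 4:b]
#6=x depends on [5:x]
#7=z depends on [6:x]
#8=x depends on [7:z]
#9=x depends on [8:x]
sources: [0:x]
N(rest) = Σ N(rest − s) over sources s of rest; N(one piece) = 1:
  size 1 → [9]=1
  size 2 → [8,9]=1
  size 3 → [7,8,9]=1
  size 4 → [6,7,8,9]=1
  size 5 → [5,6,7,8,9]=1
  size 6 → [3,5,6,7,8,9]=1  [4,5,6,7,8,9]=1
  size 7 → [2,3,5,6,7,8,9]=1  [3,4,5,6,7,8,9]=2
  size 8 → [2,3,4,5,6,7,8,9]=3
  first=0(x) contributes 3

3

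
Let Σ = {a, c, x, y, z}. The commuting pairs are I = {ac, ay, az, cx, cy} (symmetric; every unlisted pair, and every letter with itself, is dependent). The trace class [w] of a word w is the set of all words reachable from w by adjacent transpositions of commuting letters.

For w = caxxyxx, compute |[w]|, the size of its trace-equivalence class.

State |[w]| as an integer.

7

drop 0:c onto floor
drop 1:a onto floor
drop 2:x onto {1:a}
drop 3:x onto {2:x}
drop 4:y onto {3:x}
drop 5:x onto {4:y}
drop 6:x onto {5:x}
ground layer = {0:c, 1:a}
drop-orders for the pieces not yet dropped (sum over which currently-grounded one goes next):
  1 to go: {0} 1  {6} 1
  2 to go: {0,6} 2  {5,6} 1
  3 to go: {0,5,6} 3  {4,5,6} 1
  4 to go: {0,4,5,6} 4  {3,4,5,6} 1
  5 to go: {0,3,4,5,6} 5  {2,3,4,5,6} 1
  if 0:c drops first: 1 orders
  if 1:a drops first: 6 orders
heap linearizations: 7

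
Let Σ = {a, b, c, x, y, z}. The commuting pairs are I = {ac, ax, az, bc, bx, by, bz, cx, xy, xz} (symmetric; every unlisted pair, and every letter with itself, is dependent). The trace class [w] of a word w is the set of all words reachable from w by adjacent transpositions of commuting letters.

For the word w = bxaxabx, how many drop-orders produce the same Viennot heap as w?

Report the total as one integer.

0(b) covers ∅
1(x) covers ∅
2(a) covers 0:b
3(x) covers 1:x
4(a) covers 2:a
5(b) covers 4:a
6(x) covers 3:x
floor of heap: 0:b, 1:x
completions by unplaced set U, small U first (add the entries for U minus each lowest piece of U):
  |U|=1: {5}:1  {6}:1
  |U|=2: {3,6}:1  {4,5}:1  {5,6}:2
  |U|=3: {1,3,6}:1  {2,4,5}:1  {3,5,6}:3  {4,5,6}:3
  |U|=4: {0,2,4,5}:1  {1,3,5,6}:4  {2,4,5,6}:4  {3,4,5,6}:6
  |U|=5: {0,2,4,5,6}:5  {1,3,4,5,6}:10  {2,3,4,5,6}:10
  start at 0(b): 20
  start at 1(x): 15
sum over floor = 35

35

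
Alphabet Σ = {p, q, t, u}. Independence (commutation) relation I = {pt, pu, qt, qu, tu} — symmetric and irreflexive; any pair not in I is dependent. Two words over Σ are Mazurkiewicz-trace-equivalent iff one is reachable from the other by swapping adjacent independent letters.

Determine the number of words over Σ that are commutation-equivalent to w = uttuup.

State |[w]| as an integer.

#0=u has no predecessor
#1=t has no predecessor
#2=t depends on [1:t]
#3=u depends on [0:u]
#4=u depends on [3:u]
#5=p has no predecessor
sources: [0:u, 1:t, 5:p]
N(rest) = Σ N(rest − s) over sources s of rest; N(one piece) = 1:
  size 1 → [2]=1  [4]=1  [5]=1
  size 2 → [1,2]=1  [2,4]=2  [2,5]=2  [3,4]=1  [4,5]=2
  size 3 → [0,3,4]=1  [1,2,4]=3  [1,2,5]=3  [2,3,4]=3  [2,4,5]=6  [3,4,5]=3
  size 4 → [0,2,3,4]=4  [0,3,4,5]=4  [1,2,3,4]=6  [1,2,4,5]=12  [2,3,4,5]=12
  first=0(u) contributes 30
  first=1(t) contributes 20
  first=5(p) contributes 10
|[w]| = 60

60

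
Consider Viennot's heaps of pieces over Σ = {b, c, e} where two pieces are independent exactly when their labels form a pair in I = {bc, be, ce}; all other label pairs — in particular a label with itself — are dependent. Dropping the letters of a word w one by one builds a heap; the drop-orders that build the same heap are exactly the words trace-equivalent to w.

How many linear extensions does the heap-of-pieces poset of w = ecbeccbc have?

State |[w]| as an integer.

420

#0=e has no predecessor
#1=c has no predecessor
#2=b has no predecessor
#3=e depends on [0:e]
#4=c depends on [1:c]
#5=c depends on [4:c]
#6=b depends on [2:b]
#7=c depends on [5:c]
sources: [0:e, 1:c, 2:b]
N(rest) = Σ N(rest − s) over sources s of rest; N(one piece) = 1:
  size 1 → [3]=1  [6]=1  [7]=1
  size 2 → [0,3]=1  [2,6]=1  [3,6]=2  [3,7]=2  [5,7]=1  [6,7]=2
  size 3 → [0,3,6]=3  [0,3,7]=3  [2,3,6]=3  [2,6,7]=3  [3,5,7]=3  [3,6,7]=6  [4,5,7]=1  [5,6,7]=3
  size 4 → [0,2,3,6]=6  [0,3,5,7]=6  [0,3,6,7]=12  [1,4,5,7]=1  [2,3,6,7]=12  [2,5,6,7]=6  [3,4,5,7]=4  [3,5,6,7]=12  [4,5,6,7]=4
  size 5 → [0,2,3,6,7]=30  [0,3,4,5,7]=10  [0,3,5,6,7]=30  [1,3,4,5,7]=5  [1,4,5,6,7]=5  [2,3,5,6,7]=30  [2,4,5,6,7]=10  [3,4,5,6,7]=20
  size 6 → [0,1,3,4,5,7]=15  [0,2,3,5,6,7]=90  [0,3,4,5,6,7]=60  [1,2,4,5,6,7]=15  [1,3,4,5,6,7]=30  [2,3,4,5,6,7]=60
  first=0(e) contributes 105
  first=1(c) contributes 210
  first=2(b) contributes 105
|[w]| = 420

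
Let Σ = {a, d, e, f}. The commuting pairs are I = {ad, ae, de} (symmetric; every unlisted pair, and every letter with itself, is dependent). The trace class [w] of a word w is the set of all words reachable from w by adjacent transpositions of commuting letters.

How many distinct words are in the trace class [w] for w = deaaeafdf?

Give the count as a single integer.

drop 0:d onto floor
drop 1:e onto floor
drop 2:a onto floor
drop 3:a onto {2:a}
drop 4:e onto {1:e}
drop 5:a onto {3:a}
drop 6:f onto {0:d, 4:e, 5:a}
drop 7:d onto {6:f}
drop 8:f onto {7:d}
ground layer = {0:d, 1:e, 2:a}
drop-orders for the pieces not yet dropped (sum over which currently-grounded one goes next):
  1 to go: {8} 1
  2 to go: {7,8} 1
  3 to go: {6,7,8} 1
  4 to go: {0,6,7,8} 1  {4,6,7,8} 1  {5,6,7,8} 1
  5 to go: {0,4,6,7,8} 2  {0,5,6,7,8} 2  {1,4,6,7,8} 1  {3,5,6,7,8} 1  {4,5,6,7,8} 2
  6 to go: {0,1,4,6,7,8} 3  {0,3,5,6,7,8} 3  {0,4,5,6,7,8} 6  {1,4,5,6,7,8} 3  {2,3,5,6,7,8} 1  {3,4,5,6,7,8} 3
  7 to go: {0,1,4,5,6,7,8} 12  {0,2,3,5,6,7,8} 4  {0,3,4,5,6,7,8} 12  {1,3,4,5,6,7,8} 6  {2,3,4,5,6,7,8} 4
  if 0:d drops first: 10 orders
  if 1:e drops first: 20 orders
  if 2:a drops first: 30 orders
heap linearizations: 60

60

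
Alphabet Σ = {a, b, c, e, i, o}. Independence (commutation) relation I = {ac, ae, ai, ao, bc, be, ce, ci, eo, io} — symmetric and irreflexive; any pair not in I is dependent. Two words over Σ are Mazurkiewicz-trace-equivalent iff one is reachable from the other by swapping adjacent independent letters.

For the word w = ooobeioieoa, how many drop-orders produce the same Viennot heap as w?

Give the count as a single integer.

#0=o has no predecessor
#1=o depends on [0:o]
#2=o depends on [1:o]
#3=b depends on [2:o]
#4=e has no predecessor
#5=i depends on [3:b, 4:e]
#6=o depends on [3:b]
#7=i depends on [5:i]
#8=e depends on [7:i]
#9=o depends on [6:o]
#10=a depends on [3:b]
sources: [0:o, 4:e]
N(rest) = Σ N(rest − s) over sources s of rest; N(one piece) = 1:
  size 1 → [8]=1  [9]=1  [10]=1
  size 2 → [6,9]=1  [7,8]=1  [8,9]=2  [8,10]=2  [9,10]=2
  size 3 → [5,7,8]=1  [6,8,9]=3  [6,9,10]=3  [7,8,9]=3  [7,8,10]=3  [8,9,10]=6
  size 4 → [4,5,7,8]=1  [5,7,8,9]=4  [5,7,8,10]=4  [6,7,8,9]=6  [6,8,9,10]=12  [7,8,9,10]=12
  size 5 → [4,5,7,8,9]=5  [4,5,7,8,10]=5  [5,6,7,8,9]=10  [5,7,8,9,10]=20  [6,7,8,9,10]=30
  size 6 → [4,5,6,7,8,9]=15  [4,5,7,8,9,10]=30  [5,6,7,8,9,10]=60
  size 7 → [3,5,6,7,8,9,10]=60  [4,5,6,7,8,9,10]=105
  size 8 → [2,3,5,6,7,8,9,10]=60  [3,4,5,6,7,8,9,10]=165
  size 9 → [1,2,3,5,6,7,8,9,10]=60  [2,3,4,5,6,7,8,9,10]=225
  first=0(o) contributes 285
  first=4(e) contributes 60
|[w]| = 345

345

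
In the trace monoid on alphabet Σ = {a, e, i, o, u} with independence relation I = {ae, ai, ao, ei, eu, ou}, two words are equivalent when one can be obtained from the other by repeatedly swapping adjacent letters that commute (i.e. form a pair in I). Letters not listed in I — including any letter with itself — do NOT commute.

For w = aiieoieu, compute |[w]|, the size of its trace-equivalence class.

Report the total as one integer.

piece 0:a — minimal
piece 1:i — minimal
piece 2:i rests on {1:i}
piece 3:e — minimal
piece 4:o rests on {2:i, 3:e}
piece 5:i rests on {4:o}
piece 6:e rests on {4:o}
piece 7:u rests on {0:a, 5:i}
minimal pieces: {0:a, 1:i, 3:e}
ways to finish when only these pieces remain (= sum over removing one remaining piece with nothing left below it):
  1 left: {6}→1  {7}→1
  2 left: {0,7}→1  {5,7}→1  {6,7}→2
  3 left: {0,5,7}→2  {0,6,7}→3  {5,6,7}→3
  4 left: {0,5,6,7}→8  {4,5,6,7}→3
  5 left: {0,4,5,6,7}→11  {2,4,5,6,7}→3  {3,4,5,6,7}→3
  6 left: {0,2,4,5,6,7}→14  {0,3,4,5,6,7}→14  {1,2,4,5,6,7}→3  {2,3,4,5,6,7}→6
  placing 0:a first → 9 extensions
  placing 1:i first → 34 extensions
  placing 3:e first → 17 extensions
total linear extensions = 60

60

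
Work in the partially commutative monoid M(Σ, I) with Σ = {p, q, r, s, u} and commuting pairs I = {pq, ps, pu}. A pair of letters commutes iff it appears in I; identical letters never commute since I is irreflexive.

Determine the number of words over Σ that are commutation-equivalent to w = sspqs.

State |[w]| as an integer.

5

#0=s has no predecessor
#1=s depends on [0:s]
#2=p has no predecessor
#3=q depends on [1:s]
#4=s depends on [3:q]
sources: [0:s, 2:p]
N(rest) = Σ N(rest − s) over sources s of rest; N(one piece) = 1:
  size 1 → [2]=1  [4]=1
  size 2 → [2,4]=2  [3,4]=1
  size 3 → [1,3,4]=1  [2,3,4]=3
  first=0(s) contributes 4
  first=2(p) contributes 1
|[w]| = 5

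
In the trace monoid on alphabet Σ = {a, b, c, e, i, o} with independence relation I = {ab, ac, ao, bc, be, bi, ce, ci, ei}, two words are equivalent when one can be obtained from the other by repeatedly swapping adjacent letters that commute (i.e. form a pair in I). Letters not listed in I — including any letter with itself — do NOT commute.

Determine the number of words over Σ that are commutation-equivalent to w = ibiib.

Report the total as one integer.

0(i) covers ∅
1(b) covers ∅
2(i) covers 0:i
3(i) covers 2:i
4(b) covers 1:b
floor of heap: 0:i, 1:b
completions by unplaced set U, small U first (add the entries for U minus each lowest piece of U):
  |U|=1: {3}:1  {4}:1
  |U|=2: {1,4}:1  {2,3}:1  {3,4}:2
  |U|=3: {0,2,3}:1  {1,3,4}:3  {2,3,4}:3
  start at 0(i): 6
  start at 1(b): 4
sum over floor = 10

10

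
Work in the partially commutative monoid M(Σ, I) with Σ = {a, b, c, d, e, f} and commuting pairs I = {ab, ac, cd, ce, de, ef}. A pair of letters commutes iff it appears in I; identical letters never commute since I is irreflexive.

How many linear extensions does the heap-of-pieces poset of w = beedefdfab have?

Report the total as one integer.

drop 0:b onto floor
drop 1:e onto {0:b}
drop 2:e onto {1:e}
drop 3:d onto {0:b}
drop 4:e onto {2:e}
drop 5:f onto {3:d}
drop 6:d onto {5:f}
drop 7:f onto {6:d}
drop 8:a onto {4:e, 7:f}
drop 9:b onto {4:e, 7:f}
ground layer = {0:b}
drop-orders for the pieces not yet dropped (sum over which currently-grounded one goes next):
  1 to go: {8} 1  {9} 1
  2 to go: {8,9} 2
  3 to go: {4,8,9} 2  {7,8,9} 2
  4 to go: {2,4,8,9} 2  {4,7,8,9} 4  {6,7,8,9} 2
  5 to go: {1,2,4,8,9} 2  {2,4,7,8,9} 6  {4,6,7,8,9} 6  {5,6,7,8,9} 2
  6 to go: {1,2,4,7,8,9} 8  {2,4,6,7,8,9} 12  {3,5,6,7,8,9} 2  {4,5,6,7,8,9} 8
  7 to go: {1,2,4,6,7,8,9} 20  {2,4,5,6,7,8,9} 20  {3,4,5,6,7,8,9} 10
  8 to go: {1,2,4,5,6,7,8,9} 40  {2,3,4,5,6,7,8,9} 30
  if 0:b drops first: 70 orders

70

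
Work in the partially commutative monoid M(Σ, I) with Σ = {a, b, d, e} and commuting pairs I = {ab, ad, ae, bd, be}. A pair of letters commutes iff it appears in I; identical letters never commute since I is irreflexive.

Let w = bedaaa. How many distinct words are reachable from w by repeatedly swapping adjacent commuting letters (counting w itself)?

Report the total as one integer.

drop 0:b onto floor
drop 1:e onto floor
drop 2:d onto {1:e}
drop 3:a onto floor
drop 4:a onto {3:a}
drop 5:a onto {4:a}
ground layer = {0:b, 1:e, 3:a}
drop-orders for the pieces not yet dropped (sum over which currently-grounded one goes next):
  1 to go: {0} 1  {2} 1  {5} 1
  2 to go: {0,2} 2  {0,5} 2  {1,2} 1  {2,5} 2  {4,5} 1
  3 to go: {0,1,2} 3  {0,2,5} 6  {0,4,5} 3  {1,2,5} 3  {2,4,5} 3  {3,4,5} 1
  4 to go: {0,1,2,5} 12  {0,2,4,5} 12  {0,3,4,5} 4  {1,2,4,5} 6  {2,3,4,5} 4
  if 0:b drops first: 10 orders
  if 1:e drops first: 20 orders
  if 3:a drops first: 30 orders
heap linearizations: 60

60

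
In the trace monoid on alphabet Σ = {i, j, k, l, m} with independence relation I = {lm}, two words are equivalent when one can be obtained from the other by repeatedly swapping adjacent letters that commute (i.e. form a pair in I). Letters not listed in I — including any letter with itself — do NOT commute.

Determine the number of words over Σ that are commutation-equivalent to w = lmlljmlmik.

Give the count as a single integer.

12

#0=l has no predecessor
#1=m has no predecessor
#2=l depends on [0:l]
#3=l depends on [2:l]
#4=j depends on [1:m, 3:l]
#5=m depends on [4:j]
#6=l depends on [4:j]
#7=m depends on [5:m]
#8=i depends on [6:l, 7:m]
#9=k depends on [8:i]
sources: [0:l, 1:m]
N(rest) = Σ N(rest − s) over sources s of rest; N(one piece) = 1:
  size 1 → [9]=1
  size 2 → [8,9]=1
  size 3 → [6,8,9]=1  [7,8,9]=1
  size 4 → [5,7,8,9]=1  [6,7,8,9]=2
  size 5 → [5,6,7,8,9]=3
  size 6 → [4,5,6,7,8,9]=3
  size 7 → [1,4,5,6,7,8,9]=3  [3,4,5,6,7,8,9]=3
  size 8 → [1,3,4,5,6,7,8,9]=6  [2,3,4,5,6,7,8,9]=3
  first=0(l) contributes 9
  first=1(m) contributes 3
|[w]| = 12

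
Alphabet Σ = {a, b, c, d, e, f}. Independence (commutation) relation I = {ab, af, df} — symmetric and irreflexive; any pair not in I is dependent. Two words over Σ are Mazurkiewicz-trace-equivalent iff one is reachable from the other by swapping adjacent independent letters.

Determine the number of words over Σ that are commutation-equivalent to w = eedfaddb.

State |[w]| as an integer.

5

drop 0:e onto floor
drop 1:e onto {0:e}
drop 2:d onto {1:e}
drop 3:f onto {1:e}
drop 4:a onto {2:d}
drop 5:d onto {4:a}
drop 6:d onto {5:d}
drop 7:b onto {3:f, 6:d}
ground layer = {0:e}
drop-orders for the pieces not yet dropped (sum over which currently-grounded one goes next):
  1 to go: {7} 1
  2 to go: {3,7} 1  {6,7} 1
  3 to go: {3,6,7} 2  {5,6,7} 1
  4 to go: {3,5,6,7} 3  {4,5,6,7} 1
  5 to go: {2,4,5,6,7} 1  {3,4,5,6,7} 4
  6 to go: {2,3,4,5,6,7} 5
  if 0:e drops first: 5 orders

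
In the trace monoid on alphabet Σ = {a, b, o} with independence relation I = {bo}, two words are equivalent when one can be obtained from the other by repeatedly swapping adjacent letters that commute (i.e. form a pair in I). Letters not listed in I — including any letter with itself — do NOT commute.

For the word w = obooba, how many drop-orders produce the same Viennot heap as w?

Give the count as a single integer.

10

#0=o has no predecessor
#1=b has no predecessor
#2=o depends on [0:o]
#3=o depends on [2:o]
#4=b depends on [1:b]
#5=a depends on [3:o, 4:b]
sources: [0:o, 1:b]
N(rest) = Σ N(rest − s) over sources s of rest; N(one piece) = 1:
  size 1 → [5]=1
  size 2 → [3,5]=1  [4,5]=1
  size 3 → [1,4,5]=1  [2,3,5]=1  [3,4,5]=2
  size 4 → [0,2,3,5]=1  [1,3,4,5]=3  [2,3,4,5]=3
  first=0(o) contributes 6
  first=1(b) contributes 4
|[w]| = 10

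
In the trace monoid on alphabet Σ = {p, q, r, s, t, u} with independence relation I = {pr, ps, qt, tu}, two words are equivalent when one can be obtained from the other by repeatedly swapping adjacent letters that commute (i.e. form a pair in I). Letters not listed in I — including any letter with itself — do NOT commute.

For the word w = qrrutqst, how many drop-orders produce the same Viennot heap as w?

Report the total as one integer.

drop 0:q onto floor
drop 1:r onto {0:q}
drop 2:r onto {1:r}
drop 3:u onto {2:r}
drop 4:t onto {2:r}
drop 5:q onto {3:u}
drop 6:s onto {4:t, 5:q}
drop 7:t onto {6:s}
ground layer = {0:q}
drop-orders for the pieces not yet dropped (sum over which currently-grounded one goes next):
  1 to go: {7} 1
  2 to go: {6,7} 1
  3 to go: {4,6,7} 1  {5,6,7} 1
  4 to go: {3,5,6,7} 1  {4,5,6,7} 2
  5 to go: {3,4,5,6,7} 3
  6 to go: {2,3,4,5,6,7} 3
  if 0:q drops first: 3 orders

3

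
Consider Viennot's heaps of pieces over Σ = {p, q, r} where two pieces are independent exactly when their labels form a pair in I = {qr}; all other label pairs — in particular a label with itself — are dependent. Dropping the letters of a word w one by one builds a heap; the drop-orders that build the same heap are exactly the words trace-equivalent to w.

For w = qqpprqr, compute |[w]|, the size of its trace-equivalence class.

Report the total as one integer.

3

drop 0:q onto floor
drop 1:q onto {0:q}
drop 2:p onto {1:q}
drop 3:p onto {2:p}
drop 4:r onto {3:p}
drop 5:q onto {3:p}
drop 6:r onto {4:r}
ground layer = {0:q}
drop-orders for the pieces not yet dropped (sum over which currently-grounded one goes next):
  1 to go: {5} 1  {6} 1
  2 to go: {4,6} 1  {5,6} 2
  3 to go: {4,5,6} 3
  4 to go: {3,4,5,6} 3
  5 to go: {2,3,4,5,6} 3
  if 0:q drops first: 3 orders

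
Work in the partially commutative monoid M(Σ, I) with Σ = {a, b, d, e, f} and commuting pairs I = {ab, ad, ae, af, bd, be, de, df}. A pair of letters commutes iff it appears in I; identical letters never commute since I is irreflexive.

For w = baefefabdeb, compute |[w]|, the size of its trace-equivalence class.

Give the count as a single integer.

2970

#0=b has no predecessor
#1=a has no predecessor
#2=e has no predecessor
#3=f depends on [0:b, 2:e]
#4=e depends on [3:f]
#5=f depends on [4:e]
#6=a depends on [1:a]
#7=b depends on [5:f]
#8=d has no predecessor
#9=e depends on [5:f]
#10=b depends on [7:b]
sources: [0:b, 1:a, 2:e, 8:d]
N(rest) = Σ N(rest − s) over sources s of rest; N(one piece) = 1:
  size 1 → [6]=1  [8]=1  [9]=1  [10]=1
  size 2 → [1,6]=1  [6,8]=2  [6,9]=2  [6,10]=2  [7,10]=1  [8,9]=2  [8,10]=2  [9,10]=2
  size 3 → [1,6,8]=3  [1,6,9]=3  [1,6,10]=3  [6,7,10]=3  [6,8,9]=6  [6,8,10]=6  [6,9,10]=6  [7,8,10]=3  [7,9,10]=3  [8,9,10]=6
  size 4 → [1,6,7,10]=6  [1,6,8,9]=12  [1,6,8,10]=12  [1,6,9,10]=12  [5,7,9,10]=3  [6,7,8,10]=12  [6,7,9,10]=12  [6,8,9,10]=24  [7,8,9,10]=12
  size 5 → [1,6,7,8,10]=30  [1,6,7,9,10]=30  [1,6,8,9,10]=60  [4,5,7,9,10]=3  [5,6,7,9,10]=15  [5,7,8,9,10]=15  [6,7,8,9,10]=60
  size 6 → [1,5,6,7,9,10]=45  [1,6,7,8,9,10]=180  [3,4,5,7,9,10]=3  [4,5,6,7,9,10]=18  [4,5,7,8,9,10]=18  [5,6,7,8,9,10]=90
  size 7 → [0,3,4,5,7,9,10]=3  [1,4,5,6,7,9,10]=63  [1,5,6,7,8,9,10]=315  [2,3,4,5,7,9,10]=3  [3,4,5,6,7,9,10]=21  [3,4,5,7,8,9,10]=21  [4,5,6,7,8,9,10]=126
  size 8 → [0,2,3,4,5,7,9,10]=6  [0,3,4,5,6,7,9,10]=24  [0,3,4,5,7,8,9,10]=24  [1,3,4,5,6,7,9,10]=84  [1,4,5,6,7,8,9,10]=504  [2,3,4,5,6,7,9,10]=24  [2,3,4,5,7,8,9,10]=24  [3,4,5,6,7,8,9,10]=168
  size 9 → [0,1,3,4,5,6,7,9,10]=108  [0,2,3,4,5,6,7,9,10]=54  [0,2,3,4,5,7,8,9,10]=54  [0,3,4,5,6,7,8,9,10]=216  [1,2,3,4,5,6,7,9,10]=108  [1,3,4,5,6,7,8,9,10]=756  [2,3,4,5,6,7,8,9,10]=216
  first=0(b) contributes 1080
  first=1(a) contributes 540
  first=2(e) contributes 1080
  first=8(d) contributes 270
|[w]| = 2970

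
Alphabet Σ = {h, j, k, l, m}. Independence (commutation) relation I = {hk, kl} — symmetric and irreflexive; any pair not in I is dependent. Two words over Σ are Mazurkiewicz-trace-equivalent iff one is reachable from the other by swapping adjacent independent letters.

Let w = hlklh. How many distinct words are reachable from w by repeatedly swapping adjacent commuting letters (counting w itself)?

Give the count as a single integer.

0(h) covers ∅
1(l) covers 0:h
2(k) covers ∅
3(l) covers 1:l
4(h) covers 3:l
floor of heap: 0:h, 2:k
completions by unplaced set U, small U first (add the entries for U minus each lowest piece of U):
  |U|=1: {2}:1  {4}:1
  |U|=2: {2,4}:2  {3,4}:1
  |U|=3: {1,3,4}:1  {2,3,4}:3
  start at 0(h): 4
  start at 2(k): 1
sum over floor = 5

5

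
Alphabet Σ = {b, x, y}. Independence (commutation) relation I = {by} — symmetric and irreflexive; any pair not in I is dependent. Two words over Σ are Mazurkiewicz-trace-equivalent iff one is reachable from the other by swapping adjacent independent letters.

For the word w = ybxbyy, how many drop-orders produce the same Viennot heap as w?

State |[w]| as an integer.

6

drop 0:y onto floor
drop 1:b onto floor
drop 2:x onto {0:y, 1:b}
drop 3:b onto {2:x}
drop 4:y onto {2:x}
drop 5:y onto {4:y}
ground layer = {0:y, 1:b}
drop-orders for the pieces not yet dropped (sum over which currently-grounded one goes next):
  1 to go: {3} 1  {5} 1
  2 to go: {3,5} 2  {4,5} 1
  3 to go: {3,4,5} 3
  4 to go: {2,3,4,5} 3
  if 0:y drops first: 3 orders
  if 1:b drops first: 3 orders
heap linearizations: 6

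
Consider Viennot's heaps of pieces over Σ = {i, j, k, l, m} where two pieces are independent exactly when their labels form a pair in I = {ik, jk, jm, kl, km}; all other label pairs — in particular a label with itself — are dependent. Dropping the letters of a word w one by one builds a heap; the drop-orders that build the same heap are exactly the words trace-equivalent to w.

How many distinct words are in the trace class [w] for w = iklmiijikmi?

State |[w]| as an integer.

55

drop 0:i onto floor
drop 1:k onto floor
drop 2:l onto {0:i}
drop 3:m onto {2:l}
drop 4:i onto {3:m}
drop 5:i onto {4:i}
drop 6:j onto {5:i}
drop 7:i onto {6:j}
drop 8:k onto {1:k}
drop 9:m onto {7:i}
drop 10:i onto {9:m}
ground layer = {0:i, 1:k}
drop-orders for the pieces not yet dropped (sum over which currently-grounded one goes next):
  1 to go: {8} 1  {10} 1
  2 to go: {1,8} 1  {8,10} 2  {9,10} 1
  3 to go: {1,8,10} 3  {7,9,10} 1  {8,9,10} 3
  4 to go: {1,8,9,10} 6  {6,7,9,10} 1  {7,8,9,10} 4
  5 to go: {1,7,8,9,10} 10  {5,6,7,9,10} 1  {6,7,8,9,10} 5
  6 to go: {1,6,7,8,9,10} 15  {4,5,6,7,9,10} 1  {5,6,7,8,9,10} 6
  7 to go: {1,5,6,7,8,9,10} 21  {3,4,5,6,7,9,10} 1  {4,5,6,7,8,9,10} 7
  8 to go: {1,4,5,6,7,8,9,10} 28  {2,3,4,5,6,7,9,10} 1  {3,4,5,6,7,8,9,10} 8
  9 to go: {0,2,3,4,5,6,7,9,10} 1  {1,3,4,5,6,7,8,9,10} 36  {2,3,4,5,6,7,8,9,10} 9
  if 0:i drops first: 45 orders
  if 1:k drops first: 10 orders
heap linearizations: 55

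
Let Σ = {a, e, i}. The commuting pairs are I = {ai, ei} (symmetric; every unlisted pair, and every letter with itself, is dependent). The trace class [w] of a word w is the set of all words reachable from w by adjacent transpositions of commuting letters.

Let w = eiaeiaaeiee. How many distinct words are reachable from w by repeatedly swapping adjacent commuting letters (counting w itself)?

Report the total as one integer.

165

0(e) covers ∅
1(i) covers ∅
2(a) covers 0:e
3(e) covers 2:a
4(i) covers 1:i
5(a) covers 3:e
6(a) covers 5:a
7(e) covers 6:a
8(i) covers 4:i
9(e) covers 7:e
10(e) covers 9:e
floor of heap: 0:e, 1:i
completions by unplaced set U, small U first (add the entries for U minus each lowest piece of U):
  |U|=1: {8}:1  {10}:1
  |U|=2: {4,8}:1  {8,10}:2  {9,10}:1
  |U|=3: {1,4,8}:1  {4,8,10}:3  {7,9,10}:1  {8,9,10}:3
  |U|=4: {1,4,8,10}:4  {4,8,9,10}:6  {6,7,9,10}:1  {7,8,9,10}:4
  |U|=5: {1,4,8,9,10}:10  {4,7,8,9,10}:10  {5,6,7,9,10}:1  {6,7,8,9,10}:5
  |U|=6: {1,4,7,8,9,10}:20  {3,5,6,7,9,10}:1  {4,6,7,8,9,10}:15  {5,6,7,8,9,10}:6
  |U|=7: {1,4,6,7,8,9,10}:35  {2,3,5,6,7,9,10}:1  {3,5,6,7,8,9,10}:7  {4,5,6,7,8,9,10}:21
  |U|=8: {0,2,3,5,6,7,9,10}:1  {1,4,5,6,7,8,9,10}:56  {2,3,5,6,7,8,9,10}:8  {3,4,5,6,7,8,9,10}:28
  |U|=9: {0,2,3,5,6,7,8,9,10}:9  {1,3,4,5,6,7,8,9,10}:84  {2,3,4,5,6,7,8,9,10}:36
  start at 0(e): 120
  start at 1(i): 45
sum over floor = 165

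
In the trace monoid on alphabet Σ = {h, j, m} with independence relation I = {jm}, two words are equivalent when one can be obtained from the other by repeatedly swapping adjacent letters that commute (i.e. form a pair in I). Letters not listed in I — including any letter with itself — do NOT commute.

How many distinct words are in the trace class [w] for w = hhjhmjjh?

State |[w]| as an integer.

3

piece 0:h — minimal
piece 1:h rests on {0:h}
piece 2:j rests on {1:h}
piece 3:h rests on {2:j}
piece 4:m rests on {3:h}
piece 5:j rests on {3:h}
piece 6:j rests on {5:j}
piece 7:h rests on {4:m, 6:j}
minimal pieces: {0:h}
ways to finish when only these pieces remain (= sum over removing one remaining piece with nothing left below it):
  1 left: {7}→1
  2 left: {4,7}→1  {6,7}→1
  3 left: {4,6,7}→2  {5,6,7}→1
  4 left: {4,5,6,7}→3
  5 left: {3,4,5,6,7}→3
  6 left: {2,3,4,5,6,7}→3
  placing 0:h first → 3 extensions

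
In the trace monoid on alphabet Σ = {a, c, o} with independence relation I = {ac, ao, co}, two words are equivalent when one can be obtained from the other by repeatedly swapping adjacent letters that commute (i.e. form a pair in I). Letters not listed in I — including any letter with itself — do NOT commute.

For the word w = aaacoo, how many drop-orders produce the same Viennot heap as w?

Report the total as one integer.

0(a) covers ∅
1(a) covers 0:a
2(a) covers 1:a
3(c) covers ∅
4(o) covers ∅
5(o) covers 4:o
floor of heap: 0:a, 3:c, 4:o
completions by unplaced set U, small U first (add the entries for U minus each lowest piece of U):
  |U|=1: {2}:1  {3}:1  {5}:1
  |U|=2: {1,2}:1  {2,3}:2  {2,5}:2  {3,5}:2  {4,5}:1
  |U|=3: {0,1,2}:1  {1,2,3}:3  {1,2,5}:3  {2,3,5}:6  {2,4,5}:3  {3,4,5}:3
  |U|=4: {0,1,2,3}:4  {0,1,2,5}:4  {1,2,3,5}:12  {1,2,4,5}:6  {2,3,4,5}:12
  start at 0(a): 30
  start at 3(c): 10
  start at 4(o): 20
sum over floor = 60

60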